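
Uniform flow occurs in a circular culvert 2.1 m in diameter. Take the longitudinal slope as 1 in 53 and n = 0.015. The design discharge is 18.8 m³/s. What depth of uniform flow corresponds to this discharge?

Manning's equation rearranged: A R^(2/3) = nQ / (1·√S) = 0.015 × 18.8 / (√0.01887) = 2.053.
Try y = 1.7 m: A R^(2/3) = 2.229 — too large.
Try y = 1.36 m: A R^(2/3) = 1.696 — too small.
Try y = 1.57 m: A R^(2/3) = 2.048 — ≈ 2.053.

y_n = 1.57 m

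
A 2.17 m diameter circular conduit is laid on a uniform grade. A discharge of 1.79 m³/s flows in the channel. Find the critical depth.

At critical depth, Q² T / (g A³) = 1, i.e. A³/T = Q²/g = 1.79²/9.81 = 0.3266.
Trying y = 0.708 m: A³/T = 0.5655 — too large.
Trying y = 0.615 m: A³/T = 0.3276 — matches.

y_c = 0.615 m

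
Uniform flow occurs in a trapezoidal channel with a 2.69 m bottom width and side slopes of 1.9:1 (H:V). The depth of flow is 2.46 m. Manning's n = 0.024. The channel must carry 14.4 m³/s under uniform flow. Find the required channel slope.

With bottom width b = 2.69 m and side slope z = 1.9: A = (b + zy)y = (2.69 + 1.9×2.46)×2.46 = 18.12 m²; P = b + 2y√(1+z²) = 2.69 + 2×2.46×2.147 = 13.25 m.
Hydraulic radius R = A/P = 18.12/13.25 = 1.367 m.
From Manning's equation, S = [nQ / (1 A R^(2/3))]² = [0.024 × 14.4 / (1 × 18.12 × 1.367^(2/3))]² = 0.00024.

S = 0.00024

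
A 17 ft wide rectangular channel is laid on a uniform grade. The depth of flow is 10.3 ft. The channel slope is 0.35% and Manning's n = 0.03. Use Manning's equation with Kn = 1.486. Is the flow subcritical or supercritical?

subcritical

Flow area A = b·y = 17 × 10.3 = 175.1 ft². Wetted perimeter P = b + 2y = 17 + 2×10.3 = 37.6 ft.
Hydraulic radius R = A/P = 175.1/37.6 = 4.657 ft.
V = (1.486/n) R^(2/3) √S = (1.486/0.03) × 4.657^(2/3) × √0.0035 = 8.172 ft/s. Hydraulic depth D_h = A/T = 175.1/17 = 10.3 ft.
Froude number Fr = V/√(g·D_h) = 8.172/√(32.2×10.3) = 0.449, which is less than 1, so the flow is subcritical.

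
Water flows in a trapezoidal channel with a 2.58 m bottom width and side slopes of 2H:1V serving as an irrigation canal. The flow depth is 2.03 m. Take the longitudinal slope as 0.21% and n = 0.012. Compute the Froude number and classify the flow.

supercritical

With bottom width b = 2.58 m and side slope z = 2: A = (b + zy)y = (2.58 + 2×2.03)×2.03 = 13.48 m²; P = b + 2y√(1+z²) = 2.58 + 2×2.03×2.236 = 11.66 m.
Hydraulic radius R = A/P = 13.48/11.66 = 1.156 m.
V = (1/n) R^(2/3) √S = (1/0.012) × 1.156^(2/3) × √0.0021 = 4.207 m/s. Hydraulic depth D_h = A/T = 13.48/10.7 = 1.26 m.
Froude number Fr = V/√(g·D_h) = 4.207/√(9.81×1.26) = 1.2, which is greater than 1, so the flow is supercritical.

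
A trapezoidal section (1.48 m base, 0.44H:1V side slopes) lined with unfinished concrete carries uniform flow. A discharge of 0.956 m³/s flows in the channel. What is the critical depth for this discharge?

y_c = 0.337 m

At critical depth, Q² T / (g A³) = 1, i.e. A³/T = Q²/g = 0.956²/9.81 = 0.09316.
Trying y = 0.257 m: A³/T = 0.04022 — short.
Trying y = 0.424 m: A³/T = 0.1904 — over.
Trying y = 0.337 m: A³/T = 0.093 — matches.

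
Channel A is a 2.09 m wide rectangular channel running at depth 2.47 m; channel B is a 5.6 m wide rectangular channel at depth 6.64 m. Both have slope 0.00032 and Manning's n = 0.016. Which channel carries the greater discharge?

channel B

Channel A: Flow area A = b·y = 2.09 × 2.47 = 5.162 m². Wetted perimeter P = b + 2y = 2.09 + 2×2.47 = 7.03 m. Hydraulic radius R = A/P = 5.162/7.03 = 0.7343 m. Q_A = (1/0.016)·5.162·0.7343^(2/3)·√0.00032 = 4.698 m³/s.
Channel B: Flow area A = b·y = 5.6 × 6.64 = 37.18 m². Wetted perimeter P = b + 2y = 5.6 + 2×6.64 = 18.88 m. Hydraulic radius R = A/P = 37.18/18.88 = 1.969 m. Q_B = (1/0.016)·37.18·1.969^(2/3)·√0.00032 = 65.32 m³/s.
Q_A = 4.698 m³/s vs Q_B = 65.32 m³/s, so channel B carries more.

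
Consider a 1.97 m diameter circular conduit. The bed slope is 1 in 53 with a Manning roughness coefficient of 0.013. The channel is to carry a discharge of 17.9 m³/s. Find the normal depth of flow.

Manning's equation rearranged: A R^(2/3) = nQ / (1·√S) = 0.013 × 17.9 / (√0.01887) = 1.694.
Trying y = 1.2 m: A R^(2/3) = 1.307 — low.
Trying y = 1.64 m: A R^(2/3) = 1.927 — high.
Trying y = 1.45 m: A R^(2/3) = 1.695 — matches.

y_n = 1.45 m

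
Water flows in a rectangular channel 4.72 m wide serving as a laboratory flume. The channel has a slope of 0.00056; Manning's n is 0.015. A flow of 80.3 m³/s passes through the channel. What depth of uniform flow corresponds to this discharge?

y_n = 7.33 m

Manning's equation rearranged: A R^(2/3) = nQ / (1·√S) = 0.015 × 80.3 / (√0.00056) = 50.9.
At y = 5.84 m: A R^(2/3) = 38.97 — too small.
At y = 8.67 m: A R^(2/3) = 61.78 — too large.
At y = 7.33 m: A R^(2/3) = 50.91 — ≈ 50.9.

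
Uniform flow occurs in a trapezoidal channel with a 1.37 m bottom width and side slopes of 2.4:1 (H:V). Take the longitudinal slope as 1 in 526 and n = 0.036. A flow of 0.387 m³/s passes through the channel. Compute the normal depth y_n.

Manning's equation rearranged: A R^(2/3) = nQ / (1·√S) = 0.036 × 0.387 / (√0.001901) = 0.3195.
At y = 0.306 m: A R^(2/3) = 0.2329 — low.
At y = 0.451 m: A R^(2/3) = 0.4931 — high.
At y = 0.361 m: A R^(2/3) = 0.3192 — ≈ 0.3195.

y_n = 0.361 m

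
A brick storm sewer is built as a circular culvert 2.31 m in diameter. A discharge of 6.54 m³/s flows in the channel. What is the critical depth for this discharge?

At critical depth, Q² T / (g A³) = 1, i.e. A³/T = Q²/g = 6.54²/9.81 = 4.36.
At y = 1.28 m: A³/T = 5.898 — high.
At y = 0.979 m: A³/T = 2.116 — low.
At y = 1.18 m: A³/T = 4.323 — close enough.

y_c = 1.18 m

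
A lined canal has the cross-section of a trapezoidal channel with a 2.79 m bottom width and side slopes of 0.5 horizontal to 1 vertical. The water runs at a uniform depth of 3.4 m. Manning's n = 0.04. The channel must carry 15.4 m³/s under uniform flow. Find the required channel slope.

With bottom width b = 2.79 m and side slope z = 0.5: A = (b + zy)y = (2.79 + 0.5×3.4)×3.4 = 15.27 m²; P = b + 2y√(1+z²) = 2.79 + 2×3.4×1.118 = 10.39 m.
Hydraulic radius R = A/P = 15.27/10.39 = 1.469 m.
From Manning's equation, S = [nQ / (1 A R^(2/3))]² = [0.04 × 15.4 / (1 × 15.27 × 1.469^(2/3))]² = 0.000975.

S = 0.000975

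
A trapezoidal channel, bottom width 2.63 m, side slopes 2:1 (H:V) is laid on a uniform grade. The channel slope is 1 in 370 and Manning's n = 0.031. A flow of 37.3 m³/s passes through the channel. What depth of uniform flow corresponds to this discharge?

Manning's equation rearranged: A R^(2/3) = nQ / (1·√S) = 0.031 × 37.3 / (√0.002703) = 22.24.
Trying y = 1.84 m: A R^(2/3) = 12.14 — too small.
Trying y = 2.66 m: A R^(2/3) = 27.16 — too large.
Trying y = 2.43 m: A R^(2/3) = 22.22 — matches.

y_n = 2.43 m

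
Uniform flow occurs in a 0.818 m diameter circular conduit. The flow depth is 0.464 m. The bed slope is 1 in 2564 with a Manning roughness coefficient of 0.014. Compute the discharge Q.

For a circular section of diameter D = 0.818 m at depth y = 0.464 m, the central angle is θ = 2 arccos(1 − 2y/D) = 3.411 rad. Then A = (D²/8)(θ − sin θ) = 0.3076 m² and P = Dθ/2 = 1.395 m.
Hydraulic radius R = A/P = 0.3076/1.395 = 0.2205 m.
Manning's equation: Q = (1/n) A R^(2/3) S^(1/2) = (1/0.014) × 0.3076 × 0.2205^(2/3) × 0.00039^(1/2) = 0.158 m³/s.

Q = 0.158 m³/s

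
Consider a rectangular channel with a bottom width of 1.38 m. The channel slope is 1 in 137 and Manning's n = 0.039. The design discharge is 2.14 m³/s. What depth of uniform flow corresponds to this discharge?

y_n = 1.22 m

Manning's equation rearranged: A R^(2/3) = nQ / (1·√S) = 0.039 × 2.14 / (√0.007299) = 0.9769.
Try y = 1.34 m: A R^(2/3) = 1.095 — over.
Try y = 0.995 m: A R^(2/3) = 0.7547 — short.
Try y = 1.22 m: A R^(2/3) = 0.975 — close enough.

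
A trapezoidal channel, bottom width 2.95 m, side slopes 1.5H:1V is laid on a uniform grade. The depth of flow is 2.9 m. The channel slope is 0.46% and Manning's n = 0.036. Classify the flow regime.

subcritical

With bottom width b = 2.95 m and side slope z = 1.5: A = (b + zy)y = (2.95 + 1.5×2.9)×2.9 = 21.17 m²; P = b + 2y√(1+z²) = 2.95 + 2×2.9×1.803 = 13.41 m.
Hydraulic radius R = A/P = 21.17/13.41 = 1.579 m.
V = (1/n) R^(2/3) √S = (1/0.036) × 1.579^(2/3) × √0.0046 = 2.555 m/s. Hydraulic depth D_h = A/T = 21.17/11.65 = 1.817 m.
Froude number Fr = V/√(g·D_h) = 2.555/√(9.81×1.817) = 0.605, which is less than 1, so the flow is subcritical.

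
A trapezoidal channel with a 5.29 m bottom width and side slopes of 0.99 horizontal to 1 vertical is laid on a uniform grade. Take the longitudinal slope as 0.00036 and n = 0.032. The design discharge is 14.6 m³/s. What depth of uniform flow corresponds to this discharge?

Manning's equation rearranged: A R^(2/3) = nQ / (1·√S) = 0.032 × 14.6 / (√0.00036) = 24.62.
Try y = 2.12 m: A R^(2/3) = 19.52 — low.
Try y = 3 m: A R^(2/3) = 36.73 — high.
Try y = 2.41 m: A R^(2/3) = 24.59 — close enough.

y_n = 2.41 m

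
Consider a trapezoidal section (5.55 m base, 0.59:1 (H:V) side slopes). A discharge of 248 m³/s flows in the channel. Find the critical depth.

At critical depth, Q² T / (g A³) = 1, i.e. A³/T = Q²/g = 248²/9.81 = 6270.
Trying y = 6.02 m: A³/T = 13000 — high.
Trying y = 3.67 m: A³/T = 2298 — low.
Trying y = 4.91 m: A³/T = 6289 — ≈ 6270.

y_c = 4.91 m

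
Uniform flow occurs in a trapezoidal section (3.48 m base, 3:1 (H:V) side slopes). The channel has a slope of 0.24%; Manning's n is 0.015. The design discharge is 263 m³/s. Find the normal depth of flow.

Manning's equation rearranged: A R^(2/3) = nQ / (1·√S) = 0.015 × 263 / (√0.0024) = 80.53.
Trying y = 4.54 m: A R^(2/3) = 139.6 — over.
Trying y = 3.11 m: A R^(2/3) = 57.21 — short.
Trying y = 3.6 m: A R^(2/3) = 80.47 — ≈ 80.53.

y_n = 3.6 m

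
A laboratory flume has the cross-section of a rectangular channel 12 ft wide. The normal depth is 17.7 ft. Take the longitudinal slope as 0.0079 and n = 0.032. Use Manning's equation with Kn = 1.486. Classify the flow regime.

subcritical

Flow area A = b·y = 12 × 17.7 = 212.4 ft². Wetted perimeter P = b + 2y = 12 + 2×17.7 = 47.4 ft.
Hydraulic radius R = A/P = 212.4/47.4 = 4.481 ft.
V = (1.486/n) R^(2/3) √S = (1.486/0.032) × 4.481^(2/3) × √0.0079 = 11.22 ft/s. Hydraulic depth D_h = A/T = 212.4/12 = 17.7 ft.
Froude number Fr = V/√(g·D_h) = 11.22/√(32.2×17.7) = 0.47, which is less than 1, so the flow is subcritical.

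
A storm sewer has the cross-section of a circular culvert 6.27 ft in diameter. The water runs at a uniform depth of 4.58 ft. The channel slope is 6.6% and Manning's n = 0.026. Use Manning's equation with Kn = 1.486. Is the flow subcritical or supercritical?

For a circular section of diameter D = 6.27 ft at depth y = 4.58 ft, the central angle is θ = 2 arccos(1 − 2y/D) = 4.1 rad. Then A = (D²/8)(θ − sin θ) = 24.17 ft² and P = Dθ/2 = 12.85 ft.
Hydraulic radius R = A/P = 24.17/12.85 = 1.88 ft.
V = (1.486/n) R^(2/3) √S = (1.486/0.026) × 1.88^(2/3) × √0.066 = 22.37 ft/s. Hydraulic depth D_h = A/T = 24.17/5.564 = 4.343 ft.
Froude number Fr = V/√(g·D_h) = 22.37/√(32.2×4.343) = 1.89, which is greater than 1, so the flow is supercritical.

supercritical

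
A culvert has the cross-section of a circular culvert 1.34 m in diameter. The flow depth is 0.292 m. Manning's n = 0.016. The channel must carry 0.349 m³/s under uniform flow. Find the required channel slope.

For a circular section of diameter D = 1.34 m at depth y = 0.292 m, the central angle is θ = 2 arccos(1 − 2y/D) = 1.943 rad. Then A = (D²/8)(θ − sin θ) = 0.2269 m² and P = Dθ/2 = 1.302 m.
Hydraulic radius R = A/P = 0.2269/1.302 = 0.1744 m.
From Manning's equation, S = [nQ / (1 A R^(2/3))]² = [0.016 × 0.349 / (1 × 0.2269 × 0.1744^(2/3))]² = 0.00622.

S = 0.00622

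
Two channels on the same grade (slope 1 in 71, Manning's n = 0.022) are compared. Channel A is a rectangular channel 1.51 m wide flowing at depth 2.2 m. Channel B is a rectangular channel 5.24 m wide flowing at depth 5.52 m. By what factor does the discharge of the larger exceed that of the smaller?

Channel A: Flow area A = b·y = 1.51 × 2.2 = 3.322 m². Wetted perimeter P = b + 2y = 1.51 + 2×2.2 = 5.91 m. Hydraulic radius R = A/P = 3.322/5.91 = 0.5621 m. Q_A = (1/0.022)·3.322·0.5621^(2/3)·√0.01408 = 12.21 m³/s.
Channel B: Flow area A = b·y = 5.24 × 5.52 = 28.92 m². Wetted perimeter P = b + 2y = 5.24 + 2×5.52 = 16.28 m. Hydraulic radius R = A/P = 28.92/16.28 = 1.777 m. Q_B = (1/0.022)·28.92·1.777^(2/3)·√0.01408 = 228.9 m³/s.
The larger discharge is 228.9 m³/s and the smaller is 12.21 m³/s; the ratio is 18.8.

18.8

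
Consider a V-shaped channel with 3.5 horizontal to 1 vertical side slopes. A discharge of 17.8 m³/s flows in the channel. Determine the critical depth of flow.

y_c = 1.39 m

At critical depth, Q² T / (g A³) = 1, i.e. A³/T = Q²/g = 17.8²/9.81 = 32.3.
Trying y = 0.956 m: A³/T = 4.891 — too small.
Trying y = 1.76 m: A³/T = 103.4 — too large.
Trying y = 1.39 m: A³/T = 31.78 — close enough.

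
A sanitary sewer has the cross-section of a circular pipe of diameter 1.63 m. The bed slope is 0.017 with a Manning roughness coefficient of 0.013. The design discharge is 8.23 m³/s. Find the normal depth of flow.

y_n = 1.02 m

Manning's equation rearranged: A R^(2/3) = nQ / (1·√S) = 0.013 × 8.23 / (√0.017) = 0.8206.
Trying y = 1.24 m: A R^(2/3) = 1.063 — too large.
Trying y = 1.02 m: A R^(2/3) = 0.8209 — matches.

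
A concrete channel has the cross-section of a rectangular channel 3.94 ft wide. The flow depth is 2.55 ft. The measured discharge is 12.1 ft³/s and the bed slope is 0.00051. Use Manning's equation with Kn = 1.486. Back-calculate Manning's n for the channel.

n = 0.0299

Flow area A = b·y = 3.94 × 2.55 = 10.05 ft². Wetted perimeter P = b + 2y = 3.94 + 2×2.55 = 9.04 ft.
Hydraulic radius R = A/P = 10.05/9.04 = 1.111 ft.
Rearranging Manning's equation: n = (1.486/Q) A R^(2/3) S^(1/2) = (1.486/12.1) × 10.05 × 1.111^(2/3) × √0.00051 = 0.0299.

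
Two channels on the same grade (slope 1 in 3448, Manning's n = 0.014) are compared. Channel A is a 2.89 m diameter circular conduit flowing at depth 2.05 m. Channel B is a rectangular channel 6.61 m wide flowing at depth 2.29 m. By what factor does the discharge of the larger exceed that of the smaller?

Channel A: For a circular section of diameter D = 2.89 m at depth y = 2.05 m, the central angle is θ = 2 arccos(1 − 2y/D) = 4.006 rad. Then A = (D²/8)(θ − sin θ) = 4.976 m² and P = Dθ/2 = 5.788 m. Hydraulic radius R = A/P = 4.976/5.788 = 0.8597 m. Q_A = (1/0.014)·4.976·0.8597^(2/3)·√0.00029 = 5.472 m³/s.
Channel B: Flow area A = b·y = 6.61 × 2.29 = 15.14 m². Wetted perimeter P = b + 2y = 6.61 + 2×2.29 = 11.19 m. Hydraulic radius R = A/P = 15.14/11.19 = 1.353 m. Q_B = (1/0.014)·15.14·1.353^(2/3)·√0.00029 = 22.52 m³/s.
The larger discharge is 22.52 m³/s and the smaller is 5.472 m³/s; the ratio is 4.12.

4.12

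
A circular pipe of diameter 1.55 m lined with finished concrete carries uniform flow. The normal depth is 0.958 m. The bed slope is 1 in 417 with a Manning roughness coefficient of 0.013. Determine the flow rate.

Q = 2.65 m³/s

For a circular section of diameter D = 1.55 m at depth y = 0.958 m, the central angle is θ = 2 arccos(1 − 2y/D) = 3.618 rad. Then A = (D²/8)(θ − sin θ) = 1.224 m² and P = Dθ/2 = 2.804 m.
Hydraulic radius R = A/P = 1.224/2.804 = 0.4366 m.
Manning's equation: Q = (1/n) A R^(2/3) S^(1/2) = (1/0.013) × 1.224 × 0.4366^(2/3) × 0.002398^(1/2) = 2.65 m³/s.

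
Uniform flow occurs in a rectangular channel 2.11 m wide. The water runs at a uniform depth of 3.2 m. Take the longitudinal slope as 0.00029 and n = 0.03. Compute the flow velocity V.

Flow area A = b·y = 2.11 × 3.2 = 6.752 m². Wetted perimeter P = b + 2y = 2.11 + 2×3.2 = 8.51 m.
Hydraulic radius R = A/P = 6.752/8.51 = 0.7934 m.
From Manning's equation, V = (1/n) R^(2/3) S^(1/2) = (1/0.03) × 0.7934^(2/3) × 0.00029^(1/2) = 0.486 m/s.

V = 0.486 m/s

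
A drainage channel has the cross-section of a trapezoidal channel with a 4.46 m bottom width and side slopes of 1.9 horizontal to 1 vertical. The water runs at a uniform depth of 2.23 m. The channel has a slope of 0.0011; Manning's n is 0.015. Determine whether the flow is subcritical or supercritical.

With bottom width b = 4.46 m and side slope z = 1.9: A = (b + zy)y = (4.46 + 1.9×2.23)×2.23 = 19.39 m²; P = b + 2y√(1+z²) = 4.46 + 2×2.23×2.147 = 14.04 m.
Hydraulic radius R = A/P = 19.39/14.04 = 1.382 m.
V = (1/n) R^(2/3) √S = (1/0.015) × 1.382^(2/3) × √0.0011 = 2.743 m/s. Hydraulic depth D_h = A/T = 19.39/12.93 = 1.499 m.
Froude number Fr = V/√(g·D_h) = 2.743/√(9.81×1.499) = 0.715, which is less than 1, so the flow is subcritical.

subcritical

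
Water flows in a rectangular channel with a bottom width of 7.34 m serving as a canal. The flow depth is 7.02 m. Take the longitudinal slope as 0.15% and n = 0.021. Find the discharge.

Flow area A = b·y = 7.34 × 7.02 = 51.53 m². Wetted perimeter P = b + 2y = 7.34 + 2×7.02 = 21.38 m.
Hydraulic radius R = A/P = 51.53/21.38 = 2.41 m.
Manning's equation: Q = (1/n) A R^(2/3) S^(1/2) = (1/0.021) × 51.53 × 2.41^(2/3) × 0.0015^(1/2) = 171 m³/s.

Q = 171 m³/s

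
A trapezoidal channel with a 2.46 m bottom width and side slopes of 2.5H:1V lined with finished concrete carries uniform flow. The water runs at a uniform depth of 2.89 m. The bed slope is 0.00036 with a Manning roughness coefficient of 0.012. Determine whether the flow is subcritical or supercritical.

With bottom width b = 2.46 m and side slope z = 2.5: A = (b + zy)y = (2.46 + 2.5×2.89)×2.89 = 27.99 m²; P = b + 2y√(1+z²) = 2.46 + 2×2.89×2.693 = 18.02 m.
Hydraulic radius R = A/P = 27.99/18.02 = 1.553 m.
V = (1/n) R^(2/3) √S = (1/0.012) × 1.553^(2/3) × √0.00036 = 2.12 m/s. Hydraulic depth D_h = A/T = 27.99/16.91 = 1.655 m.
Froude number Fr = V/√(g·D_h) = 2.12/√(9.81×1.655) = 0.526, which is less than 1, so the flow is subcritical.

subcritical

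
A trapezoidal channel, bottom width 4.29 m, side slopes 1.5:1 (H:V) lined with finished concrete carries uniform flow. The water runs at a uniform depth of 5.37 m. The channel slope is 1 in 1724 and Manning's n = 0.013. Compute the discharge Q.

With bottom width b = 4.29 m and side slope z = 1.5: A = (b + zy)y = (4.29 + 1.5×5.37)×5.37 = 66.29 m²; P = b + 2y√(1+z²) = 4.29 + 2×5.37×1.803 = 23.65 m.
Hydraulic radius R = A/P = 66.29/23.65 = 2.803 m.
Manning's equation: Q = (1/n) A R^(2/3) S^(1/2) = (1/0.013) × 66.29 × 2.803^(2/3) × 0.00058^(1/2) = 244 m³/s.

Q = 244 m³/s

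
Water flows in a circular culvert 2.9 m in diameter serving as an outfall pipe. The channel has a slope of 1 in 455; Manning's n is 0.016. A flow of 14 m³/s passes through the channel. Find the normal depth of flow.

y_n = 2.14 m

Manning's equation rearranged: A R^(2/3) = nQ / (1·√S) = 0.016 × 14 / (√0.002198) = 4.778.
Try y = 1.66 m: A R^(2/3) = 3.328 — low.
Try y = 2.41 m: A R^(2/3) = 5.395 — high.
Try y = 2.14 m: A R^(2/3) = 4.769 — close enough.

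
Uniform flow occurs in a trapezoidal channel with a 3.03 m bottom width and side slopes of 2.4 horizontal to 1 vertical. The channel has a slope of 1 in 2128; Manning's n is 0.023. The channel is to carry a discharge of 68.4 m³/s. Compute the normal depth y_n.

Manning's equation rearranged: A R^(2/3) = nQ / (1·√S) = 0.023 × 68.4 / (√0.0004699) = 72.57.
Trying y = 2.91 m: A R^(2/3) = 39.94 — low.
Trying y = 4.39 m: A R^(2/3) = 103.9 — high.
Trying y = 3.77 m: A R^(2/3) = 72.56 — matches.

y_n = 3.77 m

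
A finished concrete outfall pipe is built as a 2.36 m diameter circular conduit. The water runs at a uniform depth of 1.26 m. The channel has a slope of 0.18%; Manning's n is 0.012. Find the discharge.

Q = 6.07 m³/s

For a circular section of diameter D = 2.36 m at depth y = 1.26 m, the central angle is θ = 2 arccos(1 − 2y/D) = 3.277 rad. Then A = (D²/8)(θ − sin θ) = 2.376 m² and P = Dθ/2 = 3.867 m.
Hydraulic radius R = A/P = 2.376/3.867 = 0.6144 m.
Manning's equation: Q = (1/n) A R^(2/3) S^(1/2) = (1/0.012) × 2.376 × 0.6144^(2/3) × 0.0018^(1/2) = 6.07 m³/s.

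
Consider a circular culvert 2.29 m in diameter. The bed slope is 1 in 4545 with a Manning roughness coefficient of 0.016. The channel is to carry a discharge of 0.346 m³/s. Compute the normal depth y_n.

y_n = 0.561 m

Manning's equation rearranged: A R^(2/3) = nQ / (1·√S) = 0.016 × 0.346 / (√0.00022) = 0.3732.
At y = 0.681 m: A R^(2/3) = 0.5467 — too large.
At y = 0.561 m: A R^(2/3) = 0.3736 — matches.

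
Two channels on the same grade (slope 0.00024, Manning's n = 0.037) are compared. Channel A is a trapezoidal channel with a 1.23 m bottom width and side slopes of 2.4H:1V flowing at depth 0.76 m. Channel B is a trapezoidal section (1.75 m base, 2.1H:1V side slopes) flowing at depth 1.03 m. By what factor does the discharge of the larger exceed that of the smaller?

Channel A: With bottom width b = 1.23 m and side slope z = 2.4: A = (b + zy)y = (1.23 + 2.4×0.76)×0.76 = 2.321 m²; P = b + 2y√(1+z²) = 1.23 + 2×0.76×2.6 = 5.182 m. Hydraulic radius R = A/P = 2.321/5.182 = 0.4479 m. Q_A = (1/0.037)·2.321·0.4479^(2/3)·√0.00024 = 0.5689 m³/s.
Channel B: With bottom width b = 1.75 m and side slope z = 2.1: A = (b + zy)y = (1.75 + 2.1×1.03)×1.03 = 4.03 m²; P = b + 2y√(1+z²) = 1.75 + 2×1.03×2.326 = 6.541 m. Hydraulic radius R = A/P = 4.03/6.541 = 0.6161 m. Q_B = (1/0.037)·4.03·0.6161^(2/3)·√0.00024 = 1.222 m³/s.
The larger discharge is 1.222 m³/s and the smaller is 0.5689 m³/s; the ratio is 2.15.

2.15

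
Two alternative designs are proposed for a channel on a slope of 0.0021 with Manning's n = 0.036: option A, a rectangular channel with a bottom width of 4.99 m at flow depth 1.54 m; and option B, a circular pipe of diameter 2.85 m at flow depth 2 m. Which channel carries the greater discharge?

Channel A: Flow area A = b·y = 4.99 × 1.54 = 7.685 m². Wetted perimeter P = b + 2y = 4.99 + 2×1.54 = 8.07 m. Hydraulic radius R = A/P = 7.685/8.07 = 0.9522 m. Q_A = (1/0.036)·7.685·0.9522^(2/3)·√0.0021 = 9.468 m³/s.
Channel B: For a circular section of diameter D = 2.85 m at depth y = 2 m, the central angle is θ = 2 arccos(1 − 2y/D) = 3.972 rad. Then A = (D²/8)(θ − sin θ) = 4.783 m² and P = Dθ/2 = 5.661 m. Hydraulic radius R = A/P = 4.783/5.661 = 0.8449 m. Q_B = (1/0.036)·4.783·0.8449^(2/3)·√0.0021 = 5.441 m³/s.
Q_A = 9.468 m³/s vs Q_B = 5.441 m³/s, so channel A carries more.

channel A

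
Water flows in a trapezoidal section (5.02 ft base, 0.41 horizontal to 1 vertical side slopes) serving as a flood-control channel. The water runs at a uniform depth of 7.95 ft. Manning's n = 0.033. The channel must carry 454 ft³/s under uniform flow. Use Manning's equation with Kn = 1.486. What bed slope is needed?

S = 0.00551

With bottom width b = 5.02 ft and side slope z = 0.41: A = (b + zy)y = (5.02 + 0.41×7.95)×7.95 = 65.82 ft²; P = b + 2y√(1+z²) = 5.02 + 2×7.95×1.081 = 22.2 ft.
Hydraulic radius R = A/P = 65.82/22.2 = 2.964 ft.
From Manning's equation, S = [nQ / (1.486 A R^(2/3))]² = [0.033 × 454 / (1.486 × 65.82 × 2.964^(2/3))]² = 0.00551.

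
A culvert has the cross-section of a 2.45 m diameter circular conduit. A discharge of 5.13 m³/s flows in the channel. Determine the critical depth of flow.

At critical depth, Q² T / (g A³) = 1, i.e. A³/T = Q²/g = 5.13²/9.81 = 2.683.
Trying y = 0.805 m: A³/T = 1.066 — short.
Trying y = 1.29 m: A³/T = 6.513 — over.
Trying y = 1.02 m: A³/T = 2.652 — matches.

y_c = 1.02 m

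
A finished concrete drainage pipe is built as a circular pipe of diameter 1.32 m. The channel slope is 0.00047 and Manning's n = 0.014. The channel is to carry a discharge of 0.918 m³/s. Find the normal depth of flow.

Manning's equation rearranged: A R^(2/3) = nQ / (1·√S) = 0.014 × 0.918 / (√0.00047) = 0.5928.
Try y = 0.681 m: A R^(2/3) = 0.3445 — too small.
Try y = 1.18 m: A R^(2/3) = 0.6945 — too large.
Try y = 0.986 m: A R^(2/3) = 0.5931 — close enough.

y_n = 0.986 m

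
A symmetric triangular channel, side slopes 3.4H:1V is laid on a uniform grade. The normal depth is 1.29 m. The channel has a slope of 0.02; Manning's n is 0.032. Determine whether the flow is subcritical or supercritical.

supercritical

For a triangular section with side slope z = 3.4: A = zy² = 3.4×1.29² = 5.658 m²; P = 2y√(1+z²) = 2×1.29×3.544 = 9.144 m.
Hydraulic radius R = A/P = 5.658/9.144 = 0.6188 m.
V = (1/n) R^(2/3) √S = (1/0.032) × 0.6188^(2/3) × √0.02 = 3.209 m/s. Hydraulic depth D_h = A/T = 5.658/8.772 = 0.645 m.
Froude number Fr = V/√(g·D_h) = 3.209/√(9.81×0.645) = 1.28, which is greater than 1, so the flow is supercritical.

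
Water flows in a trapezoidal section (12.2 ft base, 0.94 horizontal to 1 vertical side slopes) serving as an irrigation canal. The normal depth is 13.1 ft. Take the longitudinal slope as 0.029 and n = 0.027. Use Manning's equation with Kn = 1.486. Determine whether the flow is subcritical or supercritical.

With bottom width b = 12.2 ft and side slope z = 0.94: A = (b + zy)y = (12.2 + 0.94×13.1)×13.1 = 321.1 ft²; P = b + 2y√(1+z²) = 12.2 + 2×13.1×1.372 = 48.16 ft.
Hydraulic radius R = A/P = 321.1/48.16 = 6.668 ft.
V = (1.486/n) R^(2/3) √S = (1.486/0.027) × 6.668^(2/3) × √0.029 = 33.2 ft/s. Hydraulic depth D_h = A/T = 321.1/36.83 = 8.72 ft.
Froude number Fr = V/√(g·D_h) = 33.2/√(32.2×8.72) = 1.98, which is greater than 1, so the flow is supercritical.

supercritical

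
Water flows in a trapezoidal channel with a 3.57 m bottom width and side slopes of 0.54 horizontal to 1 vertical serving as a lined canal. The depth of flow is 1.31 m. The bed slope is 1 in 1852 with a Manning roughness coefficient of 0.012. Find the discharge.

With bottom width b = 3.57 m and side slope z = 0.54: A = (b + zy)y = (3.57 + 0.54×1.31)×1.31 = 5.603 m²; P = b + 2y√(1+z²) = 3.57 + 2×1.31×1.136 = 6.548 m.
Hydraulic radius R = A/P = 5.603/6.548 = 0.8558 m.
Manning's equation: Q = (1/n) A R^(2/3) S^(1/2) = (1/0.012) × 5.603 × 0.8558^(2/3) × 0.00054^(1/2) = 9.78 m³/s.

Q = 9.78 m³/s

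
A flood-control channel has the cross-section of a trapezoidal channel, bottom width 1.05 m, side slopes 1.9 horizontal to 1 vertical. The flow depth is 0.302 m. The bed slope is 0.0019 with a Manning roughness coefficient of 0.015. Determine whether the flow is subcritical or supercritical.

subcritical

With bottom width b = 1.05 m and side slope z = 1.9: A = (b + zy)y = (1.05 + 1.9×0.302)×0.302 = 0.4904 m²; P = b + 2y√(1+z²) = 1.05 + 2×0.302×2.147 = 2.347 m.
Hydraulic radius R = A/P = 0.4904/2.347 = 0.209 m.
V = (1/n) R^(2/3) √S = (1/0.015) × 0.209^(2/3) × √0.0019 = 1.023 m/s. Hydraulic depth D_h = A/T = 0.4904/2.198 = 0.2231 m.
Froude number Fr = V/√(g·D_h) = 1.023/√(9.81×0.2231) = 0.692, which is less than 1, so the flow is subcritical.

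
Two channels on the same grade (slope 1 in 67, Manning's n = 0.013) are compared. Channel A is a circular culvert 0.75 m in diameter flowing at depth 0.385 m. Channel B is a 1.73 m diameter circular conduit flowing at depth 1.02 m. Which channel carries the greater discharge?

Channel A: For a circular section of diameter D = 0.75 m at depth y = 0.385 m, the central angle is θ = 2 arccos(1 − 2y/D) = 3.195 rad. Then A = (D²/8)(θ − sin θ) = 0.2284 m² and P = Dθ/2 = 1.198 m. Hydraulic radius R = A/P = 0.2284/1.198 = 0.1906 m. Q_A = (1/0.013)·0.2284·0.1906^(2/3)·√0.01493 = 0.7109 m³/s.
Channel B: For a circular section of diameter D = 1.73 m at depth y = 1.02 m, the central angle is θ = 2 arccos(1 − 2y/D) = 3.502 rad. Then A = (D²/8)(θ − sin θ) = 1.442 m² and P = Dθ/2 = 3.029 m. Hydraulic radius R = A/P = 1.442/3.029 = 0.476 m. Q_B = (1/0.013)·1.442·0.476^(2/3)·√0.01493 = 8.262 m³/s.
Q_A = 0.7109 m³/s vs Q_B = 8.262 m³/s, so channel B carries more.

channel B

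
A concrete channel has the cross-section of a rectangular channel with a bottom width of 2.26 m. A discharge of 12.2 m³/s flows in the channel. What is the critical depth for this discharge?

y_c = 1.44 m

For a rectangular channel, critical depth y_c = (q²/g)^(1/3) where q = Q/b = 12.2/2.26 = 5.398 m²/s.
So y_c = (5.398²/9.81)^(1/3) = 1.44 m.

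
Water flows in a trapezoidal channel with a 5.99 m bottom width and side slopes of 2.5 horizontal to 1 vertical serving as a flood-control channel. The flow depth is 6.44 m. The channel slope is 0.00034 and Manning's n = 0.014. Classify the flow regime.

With bottom width b = 5.99 m and side slope z = 2.5: A = (b + zy)y = (5.99 + 2.5×6.44)×6.44 = 142.3 m²; P = b + 2y√(1+z²) = 5.99 + 2×6.44×2.693 = 40.67 m.
Hydraulic radius R = A/P = 142.3/40.67 = 3.498 m.
V = (1/n) R^(2/3) √S = (1/0.014) × 3.498^(2/3) × √0.00034 = 3.035 m/s. Hydraulic depth D_h = A/T = 142.3/38.19 = 3.725 m.
Froude number Fr = V/√(g·D_h) = 3.035/√(9.81×3.725) = 0.502, which is less than 1, so the flow is subcritical.

subcritical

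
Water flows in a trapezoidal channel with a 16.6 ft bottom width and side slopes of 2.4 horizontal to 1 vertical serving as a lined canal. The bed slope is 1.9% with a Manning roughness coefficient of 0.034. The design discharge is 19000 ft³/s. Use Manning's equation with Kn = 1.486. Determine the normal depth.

y_n = 14.8 ft

Manning's equation rearranged: A R^(2/3) = nQ / (1.486·√S) = 0.034 × 19000 / (1.486 × √0.019) = 3154.
At y = 11.9 ft: A R^(2/3) = 1938 — low.
At y = 17.2 ft: A R^(2/3) = 4430 — high.
At y = 14.8 ft: A R^(2/3) = 3148 — close enough.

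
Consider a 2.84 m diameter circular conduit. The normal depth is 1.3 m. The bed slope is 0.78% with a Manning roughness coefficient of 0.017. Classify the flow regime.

For a circular section of diameter D = 2.84 m at depth y = 1.3 m, the central angle is θ = 2 arccos(1 − 2y/D) = 2.972 rad. Then A = (D²/8)(θ − sin θ) = 2.827 m² and P = Dθ/2 = 4.221 m.
Hydraulic radius R = A/P = 2.827/4.221 = 0.6698 m.
V = (1/n) R^(2/3) √S = (1/0.017) × 0.6698^(2/3) × √0.0078 = 3.977 m/s. Hydraulic depth D_h = A/T = 2.827/2.83 = 0.999 m.
Froude number Fr = V/√(g·D_h) = 3.977/√(9.81×0.999) = 1.27, which is greater than 1, so the flow is supercritical.

supercritical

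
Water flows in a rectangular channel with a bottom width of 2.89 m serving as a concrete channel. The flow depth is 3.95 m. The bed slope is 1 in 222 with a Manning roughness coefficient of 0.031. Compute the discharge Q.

Flow area A = b·y = 2.89 × 3.95 = 11.42 m². Wetted perimeter P = b + 2y = 2.89 + 2×3.95 = 10.79 m.
Hydraulic radius R = A/P = 11.42/10.79 = 1.058 m.
Manning's equation: Q = (1/n) A R^(2/3) S^(1/2) = (1/0.031) × 11.42 × 1.058^(2/3) × 0.004505^(1/2) = 25.7 m³/s.

Q = 25.7 m³/s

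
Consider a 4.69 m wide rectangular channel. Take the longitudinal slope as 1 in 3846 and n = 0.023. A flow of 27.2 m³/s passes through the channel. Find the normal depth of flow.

Manning's equation rearranged: A R^(2/3) = nQ / (1·√S) = 0.023 × 27.2 / (√0.00026) = 38.8.
Trying y = 7.27 m: A R^(2/3) = 49.95 — high.
Trying y = 4.7 m: A R^(2/3) = 29.71 — low.
Trying y = 5.86 m: A R^(2/3) = 38.76 — ≈ 38.8.

y_n = 5.86 m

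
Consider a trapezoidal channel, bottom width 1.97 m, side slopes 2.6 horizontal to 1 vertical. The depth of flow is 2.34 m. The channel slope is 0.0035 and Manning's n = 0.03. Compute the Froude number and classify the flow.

With bottom width b = 1.97 m and side slope z = 2.6: A = (b + zy)y = (1.97 + 2.6×2.34)×2.34 = 18.85 m²; P = b + 2y√(1+z²) = 1.97 + 2×2.34×2.786 = 15.01 m.
Hydraulic radius R = A/P = 18.85/15.01 = 1.256 m.
V = (1/n) R^(2/3) √S = (1/0.03) × 1.256^(2/3) × √0.0035 = 2.295 m/s. Hydraulic depth D_h = A/T = 18.85/14.14 = 1.333 m.
Froude number Fr = V/√(g·D_h) = 2.295/√(9.81×1.333) = 0.635, which is less than 1, so the flow is subcritical.

subcritical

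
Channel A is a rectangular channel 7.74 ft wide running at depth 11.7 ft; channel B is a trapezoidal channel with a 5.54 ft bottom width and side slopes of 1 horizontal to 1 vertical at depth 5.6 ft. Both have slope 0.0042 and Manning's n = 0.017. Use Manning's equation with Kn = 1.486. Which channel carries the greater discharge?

channel A

Channel A: Flow area A = b·y = 7.74 × 11.7 = 90.56 ft². Wetted perimeter P = b + 2y = 7.74 + 2×11.7 = 31.14 ft. Hydraulic radius R = A/P = 90.56/31.14 = 2.908 ft. Q_A = (1.486/0.017)·90.56·2.908^(2/3)·√0.0042 = 1045 ft³/s.
Channel B: With bottom width b = 5.54 ft and side slope z = 1: A = (b + zy)y = (5.54 + 1×5.6)×5.6 = 62.38 ft²; P = b + 2y√(1+z²) = 5.54 + 2×5.6×1.414 = 21.38 ft. Hydraulic radius R = A/P = 62.38/21.38 = 2.918 ft. Q_B = (1.486/0.017)·62.38·2.918^(2/3)·√0.0042 = 721.6 ft³/s.
Q_A = 1045 ft³/s vs Q_B = 721.6 ft³/s, so channel A carries more.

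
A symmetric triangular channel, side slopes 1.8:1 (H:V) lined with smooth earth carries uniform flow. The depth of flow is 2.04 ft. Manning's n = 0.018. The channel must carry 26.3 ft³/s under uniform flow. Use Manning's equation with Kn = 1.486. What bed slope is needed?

S = 0.00211

For a triangular section with side slope z = 1.8: A = zy² = 1.8×2.04² = 7.491 ft²; P = 2y√(1+z²) = 2×2.04×2.059 = 8.401 ft.
Hydraulic radius R = A/P = 7.491/8.401 = 0.8916 ft.
From Manning's equation, S = [nQ / (1.486 A R^(2/3))]² = [0.018 × 26.3 / (1.486 × 7.491 × 0.8916^(2/3))]² = 0.00211.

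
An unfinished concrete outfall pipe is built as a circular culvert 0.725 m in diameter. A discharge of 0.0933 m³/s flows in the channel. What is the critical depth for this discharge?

y_c = 0.184 m

At critical depth, Q² T / (g A³) = 1, i.e. A³/T = Q²/g = 0.0933²/9.81 = 0.0008873.
At y = 0.226 m: A³/T = 0.001973 — high.
At y = 0.144 m: A³/T = 0.0003407 — low.
At y = 0.184 m: A³/T = 0.0008879 — close enough.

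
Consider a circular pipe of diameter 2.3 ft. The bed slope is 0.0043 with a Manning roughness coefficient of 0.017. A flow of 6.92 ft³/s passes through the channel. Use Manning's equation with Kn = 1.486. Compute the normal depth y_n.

Manning's equation rearranged: A R^(2/3) = nQ / (1.486·√S) = 0.017 × 6.92 / (1.486 × √0.0043) = 1.207.
Try y = 0.801 ft: A R^(2/3) = 0.7483 — too small.
Try y = 1.17 ft: A R^(2/3) = 1.479 — too large.
Try y = 1.04 ft: A R^(2/3) = 1.207 — ≈ 1.207.

y_n = 1.04 ft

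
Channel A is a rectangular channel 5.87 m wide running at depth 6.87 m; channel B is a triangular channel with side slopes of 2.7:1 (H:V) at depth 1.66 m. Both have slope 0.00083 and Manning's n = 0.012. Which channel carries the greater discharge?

Channel A: Flow area A = b·y = 5.87 × 6.87 = 40.33 m². Wetted perimeter P = b + 2y = 5.87 + 2×6.87 = 19.61 m. Hydraulic radius R = A/P = 40.33/19.61 = 2.056 m. Q_A = (1/0.012)·40.33·2.056^(2/3)·√0.00083 = 156.6 m³/s.
Channel B: For a triangular section with side slope z = 2.7: A = zy² = 2.7×1.66² = 7.44 m²; P = 2y√(1+z²) = 2×1.66×2.879 = 9.559 m. Hydraulic radius R = A/P = 7.44/9.559 = 0.7783 m. Q_B = (1/0.012)·7.44·0.7783^(2/3)·√0.00083 = 15.11 m³/s.
Q_A = 156.6 m³/s vs Q_B = 15.11 m³/s, so channel A carries more.

channel A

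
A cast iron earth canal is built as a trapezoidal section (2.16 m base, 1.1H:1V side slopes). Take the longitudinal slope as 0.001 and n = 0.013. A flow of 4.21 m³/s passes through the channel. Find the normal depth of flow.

y_n = 0.834 m

Manning's equation rearranged: A R^(2/3) = nQ / (1·√S) = 0.013 × 4.21 / (√0.001) = 1.731.
At y = 0.995 m: A R^(2/3) = 2.386 — too large.
At y = 0.711 m: A R^(2/3) = 1.299 — too small.
At y = 0.834 m: A R^(2/3) = 1.73 — ≈ 1.731.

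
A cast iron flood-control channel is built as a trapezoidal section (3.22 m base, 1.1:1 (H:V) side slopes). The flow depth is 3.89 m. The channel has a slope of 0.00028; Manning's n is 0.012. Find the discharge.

Q = 64 m³/s

With bottom width b = 3.22 m and side slope z = 1.1: A = (b + zy)y = (3.22 + 1.1×3.89)×3.89 = 29.17 m²; P = b + 2y√(1+z²) = 3.22 + 2×3.89×1.487 = 14.79 m.
Hydraulic radius R = A/P = 29.17/14.79 = 1.973 m.
Manning's equation: Q = (1/n) A R^(2/3) S^(1/2) = (1/0.012) × 29.17 × 1.973^(2/3) × 0.00028^(1/2) = 64 m³/s.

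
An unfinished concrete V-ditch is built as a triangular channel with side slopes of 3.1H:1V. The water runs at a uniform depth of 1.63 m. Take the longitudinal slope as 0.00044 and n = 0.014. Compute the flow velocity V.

For a triangular section with side slope z = 3.1: A = zy² = 3.1×1.63² = 8.236 m²; P = 2y√(1+z²) = 2×1.63×3.257 = 10.62 m.
Hydraulic radius R = A/P = 8.236/10.62 = 0.7756 m.
From Manning's equation, V = (1/n) R^(2/3) S^(1/2) = (1/0.014) × 0.7756^(2/3) × 0.00044^(1/2) = 1.26 m/s.

V = 1.26 m/s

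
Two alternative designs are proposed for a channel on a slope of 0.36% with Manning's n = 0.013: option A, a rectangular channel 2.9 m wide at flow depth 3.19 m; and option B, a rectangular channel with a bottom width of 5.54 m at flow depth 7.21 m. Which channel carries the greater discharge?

Channel A: Flow area A = b·y = 2.9 × 3.19 = 9.251 m². Wetted perimeter P = b + 2y = 2.9 + 2×3.19 = 9.28 m. Hydraulic radius R = A/P = 9.251/9.28 = 0.9969 m. Q_A = (1/0.013)·9.251·0.9969^(2/3)·√0.0036 = 42.61 m³/s.
Channel B: Flow area A = b·y = 5.54 × 7.21 = 39.94 m². Wetted perimeter P = b + 2y = 5.54 + 2×7.21 = 19.96 m. Hydraulic radius R = A/P = 39.94/19.96 = 2.001 m. Q_B = (1/0.013)·39.94·2.001^(2/3)·√0.0036 = 292.8 m³/s.
Q_A = 42.61 m³/s vs Q_B = 292.8 m³/s, so channel B carries more.

channel B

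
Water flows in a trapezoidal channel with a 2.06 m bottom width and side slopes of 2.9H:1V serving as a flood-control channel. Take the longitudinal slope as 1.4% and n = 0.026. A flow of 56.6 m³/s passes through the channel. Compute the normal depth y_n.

y_n = 1.76 m

Manning's equation rearranged: A R^(2/3) = nQ / (1·√S) = 0.026 × 56.6 / (√0.014) = 12.44.
At y = 1.96 m: A R^(2/3) = 15.95 — over.
At y = 1.51 m: A R^(2/3) = 8.783 — short.
At y = 1.76 m: A R^(2/3) = 12.45 — ≈ 12.44.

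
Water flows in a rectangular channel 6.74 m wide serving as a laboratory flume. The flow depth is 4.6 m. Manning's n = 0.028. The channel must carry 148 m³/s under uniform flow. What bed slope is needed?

S = 0.00736

Flow area A = b·y = 6.74 × 4.6 = 31 m². Wetted perimeter P = b + 2y = 6.74 + 2×4.6 = 15.94 m.
Hydraulic radius R = A/P = 31/15.94 = 1.945 m.
From Manning's equation, S = [nQ / (1 A R^(2/3))]² = [0.028 × 148 / (1 × 31 × 1.945^(2/3))]² = 0.00736.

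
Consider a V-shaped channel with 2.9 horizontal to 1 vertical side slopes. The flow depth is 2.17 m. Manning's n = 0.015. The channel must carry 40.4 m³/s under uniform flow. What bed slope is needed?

For a triangular section with side slope z = 2.9: A = zy² = 2.9×2.17² = 13.66 m²; P = 2y√(1+z²) = 2×2.17×3.068 = 13.31 m.
Hydraulic radius R = A/P = 13.66/13.31 = 1.026 m.
From Manning's equation, S = [nQ / (1 A R^(2/3))]² = [0.015 × 40.4 / (1 × 13.66 × 1.026^(2/3))]² = 0.0019.

S = 0.0019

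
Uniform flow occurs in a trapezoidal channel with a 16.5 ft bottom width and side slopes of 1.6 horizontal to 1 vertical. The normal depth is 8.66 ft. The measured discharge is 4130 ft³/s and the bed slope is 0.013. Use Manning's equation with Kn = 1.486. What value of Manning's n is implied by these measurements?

With bottom width b = 16.5 ft and side slope z = 1.6: A = (b + zy)y = (16.5 + 1.6×8.66)×8.66 = 262.9 ft²; P = b + 2y√(1+z²) = 16.5 + 2×8.66×1.887 = 49.18 ft.
Hydraulic radius R = A/P = 262.9/49.18 = 5.345 ft.
Rearranging Manning's equation: n = (1.486/Q) A R^(2/3) S^(1/2) = (1.486/4130) × 262.9 × 5.345^(2/3) × √0.013 = 0.033.

n = 0.033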